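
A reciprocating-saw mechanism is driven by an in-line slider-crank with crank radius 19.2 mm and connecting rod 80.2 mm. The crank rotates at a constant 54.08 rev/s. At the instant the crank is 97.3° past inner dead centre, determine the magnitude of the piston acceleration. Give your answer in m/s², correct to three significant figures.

810

ω = 2π·54.1 = 339.8 rad/s
x(θ) = r cosθ + √(L² − r² sin²θ); with ω constant, a = ω²·d²x/dθ².
d²x/dθ² = −r cosθ − r²(cos2θ)/√u − r⁴ sin²2θ/(4u^{3/2}),  u = L² − r² sin²θ = 0.00606935 m².
Substituting r = 0.0192 m, L = 0.0802 m, θ = 97.3°: d²x/dθ² = +0.0070141 m.
a = ω²·d²x/dθ² = (339.8)²·(+0.0070141) = +809.85 m/s²;  |a| = 809.85 m/s².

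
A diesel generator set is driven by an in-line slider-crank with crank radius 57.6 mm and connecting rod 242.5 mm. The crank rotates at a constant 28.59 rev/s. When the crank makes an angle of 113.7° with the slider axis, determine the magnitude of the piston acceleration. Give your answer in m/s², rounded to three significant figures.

ω = 2π·28.6 = 179.6 rad/s
x(θ) = r cosθ + √(L² − r² sin²θ); with ω constant, a = ω²·d²x/dθ².
d²x/dθ² = −r cosθ − r²(cos2θ)/√u − r⁴ sin²2θ/(4u^{3/2}),  u = L² − r² sin²θ = 0.0560245 m².
Substituting r = 0.0576 m, L = 0.2425 m, θ = 113.7°: d²x/dθ² = +0.032528 m.
a = ω²·d²x/dθ² = (179.6)²·(+0.032528) = +1049.6 m/s²;  |a| = 1049.6 m/s².

1050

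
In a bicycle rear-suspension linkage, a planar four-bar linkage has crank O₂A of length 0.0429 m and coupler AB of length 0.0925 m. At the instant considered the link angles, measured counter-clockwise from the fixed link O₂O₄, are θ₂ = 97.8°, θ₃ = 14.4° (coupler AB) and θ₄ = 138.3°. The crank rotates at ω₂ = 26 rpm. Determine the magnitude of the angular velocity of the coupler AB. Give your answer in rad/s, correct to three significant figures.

0.988

ω₂ = 2.723 rad/s (from 26 rpm).
Differentiating the loop-closure r₂e^{iθ₂}+r₃e^{iθ₃}=r₁+r₄e^{iθ₄} gives r₂ω₂e^{iθ₂}+r₃ω₃e^{iθ₃}=r₄ω₄e^{iθ₄}.
Eliminating the other unknown: ω₃ = r₂ω₂ sin(θ₄−θ₂) / [r₃ sin(θ₃−θ₄)].
Numerator sine = +0.64945; denominator sine = -0.83001.
Result = 0.0429·2.723·(+0.64945) / (0.0925·(-0.83001)) = -0.98805 rad/s; magnitude 0.98805 rad/s.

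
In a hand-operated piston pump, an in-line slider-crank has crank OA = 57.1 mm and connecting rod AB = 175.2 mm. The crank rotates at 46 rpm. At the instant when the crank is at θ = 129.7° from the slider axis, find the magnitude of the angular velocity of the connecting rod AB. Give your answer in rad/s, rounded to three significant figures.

1.04

ω = 4.817 rad/s (converted from 46 rpm).
The rod makes angle φ with the slider axis where L sinφ = r sinθ; differentiating, L cosφ·φ̇ = r ω cosθ.
L cosφ = √(L² − r² sin²θ) = 0.1696 m.
|ω_rod| = r ω |cosθ| / √(L² − r² sin²θ) = 0.0571·4.817·0.63877/0.1696 = 1.0359 rad/s.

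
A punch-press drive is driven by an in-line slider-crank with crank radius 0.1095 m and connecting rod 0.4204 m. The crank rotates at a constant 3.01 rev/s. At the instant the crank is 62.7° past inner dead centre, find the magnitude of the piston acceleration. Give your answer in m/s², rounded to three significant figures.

12.0

ω = 2π·3.01 = 18.91 rad/s
x(θ) = r cosθ + √(L² − r² sin²θ); with ω constant, a = ω²·d²x/dθ².
d²x/dθ² = −r cosθ − r²(cos2θ)/√u − r⁴ sin²2θ/(4u^{3/2}),  u = L² − r² sin²θ = 0.167268 m².
Substituting r = 0.1095 m, L = 0.4204 m, θ = 62.7°: d²x/dθ² = -0.033588 m.
a = ω²·d²x/dθ² = (18.91)²·(-0.033588) = -12.014 m/s²;  |a| = 12.014 m/s².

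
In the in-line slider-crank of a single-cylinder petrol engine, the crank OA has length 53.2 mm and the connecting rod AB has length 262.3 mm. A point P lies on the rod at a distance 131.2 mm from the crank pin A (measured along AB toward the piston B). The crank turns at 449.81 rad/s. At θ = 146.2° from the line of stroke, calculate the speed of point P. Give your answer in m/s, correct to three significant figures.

ω = 449.8 rad/s.  Crank-pin speed |V_A| = rω = 23.93 m/s, perpendicular to OA.
Rod angle: sinφ = −(r/L) sinθ ⇒ φ = -6.478°; ω_rod = −rω cosθ/√(L²−r²sin²θ) = +76.299 rad/s.
V_P = V_A + ω_rod × AP, with AP = 0.1312 m along the rod.
Components: V_Px = −rω sinθ − a·ω_rod·sinφ = -12.183 m/s;  V_Py = rω cosθ + a·ω_rod·cosφ = -9.9389 m/s.
|V_P| = √(V_Px² + V_Py²) = 15.723 m/s.

15.7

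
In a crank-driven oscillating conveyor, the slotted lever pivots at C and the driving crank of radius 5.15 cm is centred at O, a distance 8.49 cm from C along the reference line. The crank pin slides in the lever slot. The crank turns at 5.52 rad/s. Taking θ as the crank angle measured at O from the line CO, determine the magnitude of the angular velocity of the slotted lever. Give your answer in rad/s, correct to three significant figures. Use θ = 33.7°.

2.03

ω = 5.52 rad/s
Crank pin A relative to C: A = (d + r cosθ, r sinθ); lever angle φ = atan2(r sinθ, d + r cosθ).
Differentiating tanφ: φ̇ = rω(d cosθ + r)/(d² + r² + 2dr cosθ).
d² + r² + 2dr cosθ = |CA|² = 0.0171354 m²;  d cosθ + r = +0.12213 m.
|ω_lever| = |0.0515·5.52·+0.12213| / 0.0171354 = 2.0262 rad/s.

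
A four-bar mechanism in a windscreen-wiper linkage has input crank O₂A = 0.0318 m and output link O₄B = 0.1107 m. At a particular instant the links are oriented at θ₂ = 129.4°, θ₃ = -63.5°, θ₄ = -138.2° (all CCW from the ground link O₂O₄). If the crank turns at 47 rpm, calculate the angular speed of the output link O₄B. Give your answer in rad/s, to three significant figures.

0.327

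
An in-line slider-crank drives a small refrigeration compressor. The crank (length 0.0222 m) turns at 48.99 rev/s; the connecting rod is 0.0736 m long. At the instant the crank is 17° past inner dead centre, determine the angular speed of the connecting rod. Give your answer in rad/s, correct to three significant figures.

ω = 307.8 rad/s (converted from 48.99 rev/s).
The rod makes angle φ with the slider axis where L sinφ = r sinθ; differentiating, L cosφ·φ̇ = r ω cosθ.
L cosφ = √(L² − r² sin²θ) = 0.073313 m.
|ω_rod| = r ω |cosθ| / √(L² − r² sin²θ) = 0.0222·307.8·0.95630/0.073313 = 89.136 rad/s.

89.1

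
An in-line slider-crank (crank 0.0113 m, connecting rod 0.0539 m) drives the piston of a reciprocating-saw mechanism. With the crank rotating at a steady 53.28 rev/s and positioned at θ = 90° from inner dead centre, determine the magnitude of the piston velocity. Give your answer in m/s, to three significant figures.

3.78

ω = 2π·53.3 = 334.8 rad/s
For an in-line slider-crank, x = r cosθ + √(L² − r² sin²θ), so v = −rω sinθ·[1 + r cosθ/√(L² − r² sin²θ)].
With r = 0.0113 m, L = 0.0539 m, θ = 90°: √(L² − r² sin²θ) = 0.052702 m.
v = −0.0113·334.8·1.00000·[1 + 0.0113·0.00000/0.052702] = -3.7829 m/s.
|v| = 3.7829 m/s.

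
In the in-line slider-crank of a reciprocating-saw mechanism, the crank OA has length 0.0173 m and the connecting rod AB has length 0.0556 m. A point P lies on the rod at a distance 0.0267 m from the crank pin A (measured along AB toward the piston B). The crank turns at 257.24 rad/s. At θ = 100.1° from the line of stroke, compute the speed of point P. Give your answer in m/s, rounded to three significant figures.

4.28

ω = 257.2 rad/s.  Crank-pin speed |V_A| = rω = 4.4503 m/s, perpendicular to OA.
Rod angle: sinφ = −(r/L) sinθ ⇒ φ = -17.838°; ω_rod = −rω cosθ/√(L²−r²sin²θ) = +14.745 rad/s.
V_P = V_A + ω_rod × AP, with AP = 0.0267 m along the rod.
Components: V_Px = −rω sinθ − a·ω_rod·sinφ = -4.2607 m/s;  V_Py = rω cosθ + a·ω_rod·cosφ = -0.40565 m/s.
|V_P| = √(V_Px² + V_Py²) = 4.28 m/s.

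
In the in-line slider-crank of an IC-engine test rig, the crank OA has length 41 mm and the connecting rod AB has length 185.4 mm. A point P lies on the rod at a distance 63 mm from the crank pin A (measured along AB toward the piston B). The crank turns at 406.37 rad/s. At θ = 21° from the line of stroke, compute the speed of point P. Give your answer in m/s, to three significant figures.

ω = 406.4 rad/s.  Crank-pin speed |V_A| = rω = 16.661 m/s, perpendicular to OA.
Rod angle: sinφ = −(r/L) sinθ ⇒ φ = -4.545°; ω_rod = −rω cosθ/√(L²−r²sin²θ) = -84.162 rad/s.
V_P = V_A + ω_rod × AP, with AP = 0.063 m along the rod.
Components: V_Px = −rω sinθ − a·ω_rod·sinφ = -6.391 m/s;  V_Py = rω cosθ + a·ω_rod·cosφ = +10.269 m/s.
|V_P| = √(V_Px² + V_Py²) = 12.095 m/s.

12.1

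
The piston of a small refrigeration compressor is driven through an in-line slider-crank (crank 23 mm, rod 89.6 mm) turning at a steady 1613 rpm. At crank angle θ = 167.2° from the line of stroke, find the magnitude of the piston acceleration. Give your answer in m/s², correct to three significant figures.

ω = 2π·1613/60 = 168.9 rad/s
x(θ) = r cosθ + √(L² − r² sin²θ); with ω constant, a = ω²·d²x/dθ².
d²x/dθ² = −r cosθ − r²(cos2θ)/√u − r⁴ sin²2θ/(4u^{3/2}),  u = L² − r² sin²θ = 0.00800219 m².
Substituting r = 0.023 m, L = 0.0896 m, θ = 167.2°: d²x/dθ² = +0.017077 m.
a = ω²·d²x/dθ² = (168.9)²·(+0.017077) = +487.24 m/s²;  |a| = 487.24 m/s².

487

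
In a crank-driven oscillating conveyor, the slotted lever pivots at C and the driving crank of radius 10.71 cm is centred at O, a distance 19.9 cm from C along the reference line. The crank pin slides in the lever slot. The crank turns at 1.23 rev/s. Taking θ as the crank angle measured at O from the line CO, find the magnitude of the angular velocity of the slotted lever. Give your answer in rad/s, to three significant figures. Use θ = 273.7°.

1.84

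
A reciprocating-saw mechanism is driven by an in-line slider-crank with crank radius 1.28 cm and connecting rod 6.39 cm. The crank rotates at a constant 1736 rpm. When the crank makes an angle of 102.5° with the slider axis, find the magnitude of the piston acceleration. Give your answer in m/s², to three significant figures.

170

ω = 2π·1736/60 = 181.8 rad/s
x(θ) = r cosθ + √(L² − r² sin²θ); with ω constant, a = ω²·d²x/dθ².
d²x/dθ² = −r cosθ − r²(cos2θ)/√u − r⁴ sin²2θ/(4u^{3/2}),  u = L² − r² sin²θ = 0.00392705 m².
Substituting r = 0.0128 m, L = 0.0639 m, θ = 102.5°: d²x/dθ² = +0.0051351 m.
a = ω²·d²x/dθ² = (181.8)²·(+0.0051351) = +169.71 m/s²;  |a| = 169.71 m/s².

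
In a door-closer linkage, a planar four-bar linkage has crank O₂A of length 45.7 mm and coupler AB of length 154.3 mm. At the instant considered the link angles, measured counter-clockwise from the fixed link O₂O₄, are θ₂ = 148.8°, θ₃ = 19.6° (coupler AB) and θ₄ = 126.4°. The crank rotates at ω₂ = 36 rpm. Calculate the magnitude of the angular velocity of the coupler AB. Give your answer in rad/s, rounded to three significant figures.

0.444

ω₂ = 3.77 rad/s (from 36 rpm).
Differentiating the loop-closure r₂e^{iθ₂}+r₃e^{iθ₃}=r₁+r₄e^{iθ₄} gives r₂ω₂e^{iθ₂}+r₃ω₃e^{iθ₃}=r₄ω₄e^{iθ₄}.
Eliminating the other unknown: ω₃ = r₂ω₂ sin(θ₄−θ₂) / [r₃ sin(θ₃−θ₄)].
Numerator sine = -0.38107; denominator sine = -0.95732.
Result = 0.0457·3.77·(-0.38107) / (0.1543·(-0.95732)) = +0.44446 rad/s; magnitude 0.44446 rad/s.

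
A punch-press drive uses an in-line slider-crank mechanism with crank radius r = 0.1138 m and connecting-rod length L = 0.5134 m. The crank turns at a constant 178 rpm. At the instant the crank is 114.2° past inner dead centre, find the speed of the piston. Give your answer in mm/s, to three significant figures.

ω = 2π·178/60 = 18.64 rad/s
For an in-line slider-crank, x = r cosθ + √(L² − r² sin²θ), so v = −rω sinθ·[1 + r cosθ/√(L² − r² sin²θ)].
With r = 0.1138 m, L = 0.5134 m, θ = 114.2°: √(L² − r² sin²θ) = 0.5028 m.
v = −0.1138·18.64·0.91212·[1 + 0.1138·-0.40992/0.5028] = -1.7553 m/s.
|v| = 1.7553 m/s = 1755.3 mm/s.

1760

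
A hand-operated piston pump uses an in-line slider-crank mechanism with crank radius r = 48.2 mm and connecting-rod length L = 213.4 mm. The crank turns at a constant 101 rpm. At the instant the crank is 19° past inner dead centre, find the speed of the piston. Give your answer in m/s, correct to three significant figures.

ω = 2π·101/60 = 10.58 rad/s
For an in-line slider-crank, x = r cosθ + √(L² − r² sin²θ), so v = −rω sinθ·[1 + r cosθ/√(L² − r² sin²θ)].
With r = 0.0482 m, L = 0.2134 m, θ = 19°: √(L² − r² sin²θ) = 0.21282 m.
v = −0.0482·10.58·0.32557·[1 + 0.0482·0.94552/0.21282] = -0.20152 m/s.
|v| = 0.20152 m/s.

0.202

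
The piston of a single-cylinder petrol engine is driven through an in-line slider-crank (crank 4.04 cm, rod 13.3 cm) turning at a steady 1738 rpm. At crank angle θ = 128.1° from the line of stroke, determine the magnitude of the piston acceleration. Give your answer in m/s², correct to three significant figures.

ω = 2π·1738/60 = 182 rad/s
x(θ) = r cosθ + √(L² − r² sin²θ); with ω constant, a = ω²·d²x/dθ².
d²x/dθ² = −r cosθ − r²(cos2θ)/√u − r⁴ sin²2θ/(4u^{3/2}),  u = L² − r² sin²θ = 0.0166783 m².
Substituting r = 0.0404 m, L = 0.133 m, θ = 128.1°: d²x/dθ² = +0.027651 m.
a = ω²·d²x/dθ² = (182)²·(+0.027651) = +915.95 m/s²;  |a| = 915.95 m/s².

916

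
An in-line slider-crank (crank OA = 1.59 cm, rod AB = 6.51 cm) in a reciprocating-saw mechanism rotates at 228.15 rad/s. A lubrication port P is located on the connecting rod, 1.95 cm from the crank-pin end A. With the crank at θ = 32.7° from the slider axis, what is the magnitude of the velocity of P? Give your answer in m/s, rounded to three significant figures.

2.98

ω = 228.2 rad/s.  Crank-pin speed |V_A| = rω = 3.6276 m/s, perpendicular to OA.
Rod angle: sinφ = −(r/L) sinθ ⇒ φ = -7.582°; ω_rod = −rω cosθ/√(L²−r²sin²θ) = -47.305 rad/s.
V_P = V_A + ω_rod × AP, with AP = 0.0195 m along the rod.
Components: V_Px = −rω sinθ − a·ω_rod·sinφ = -2.0815 m/s;  V_Py = rω cosθ + a·ω_rod·cosφ = +2.1383 m/s.
|V_P| = √(V_Px² + V_Py²) = 2.9841 m/s.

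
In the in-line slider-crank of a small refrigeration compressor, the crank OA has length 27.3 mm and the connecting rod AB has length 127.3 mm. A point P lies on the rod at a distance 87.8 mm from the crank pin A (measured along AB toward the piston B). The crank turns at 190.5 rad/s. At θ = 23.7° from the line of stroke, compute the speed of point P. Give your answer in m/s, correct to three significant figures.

ω = 190.5 rad/s.  Crank-pin speed |V_A| = rω = 5.2007 m/s, perpendicular to OA.
Rod angle: sinφ = −(r/L) sinθ ⇒ φ = -4.945°; ω_rod = −rω cosθ/√(L²−r²sin²θ) = -37.548 rad/s.
V_P = V_A + ω_rod × AP, with AP = 0.0878 m along the rod.
Components: V_Px = −rω sinθ − a·ω_rod·sinφ = -2.3746 m/s;  V_Py = rω cosθ + a·ω_rod·cosφ = +1.4776 m/s.
|V_P| = √(V_Px² + V_Py²) = 2.7968 m/s.

2.80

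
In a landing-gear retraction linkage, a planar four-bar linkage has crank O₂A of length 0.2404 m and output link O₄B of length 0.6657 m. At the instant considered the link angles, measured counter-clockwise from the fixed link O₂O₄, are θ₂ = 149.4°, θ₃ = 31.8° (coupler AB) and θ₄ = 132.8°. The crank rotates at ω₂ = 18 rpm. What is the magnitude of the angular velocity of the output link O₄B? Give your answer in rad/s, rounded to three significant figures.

ω₂ = 1.885 rad/s (from 18 rpm).
Differentiating the loop-closure r₂e^{iθ₂}+r₃e^{iθ₃}=r₁+r₄e^{iθ₄} gives r₂ω₂e^{iθ₂}+r₃ω₃e^{iθ₃}=r₄ω₄e^{iθ₄}.
Eliminating the other unknown: ω₄ = r₂ω₂ sin(θ₂−θ₃) / [r₄ sin(θ₄−θ₃)].
Numerator sine = +0.88620; denominator sine = +0.98163.
Result = 0.2404·1.885·(+0.88620) / (0.6657·(+0.98163)) = +0.61453 rad/s; magnitude 0.61453 rad/s.

0.615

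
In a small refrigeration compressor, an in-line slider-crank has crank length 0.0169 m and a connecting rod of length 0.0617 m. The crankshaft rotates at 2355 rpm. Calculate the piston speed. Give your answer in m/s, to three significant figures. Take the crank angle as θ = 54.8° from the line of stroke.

3.96

ω = 2π·2355/60 = 246.6 rad/s
For an in-line slider-crank, x = r cosθ + √(L² − r² sin²θ), so v = −rω sinθ·[1 + r cosθ/√(L² − r² sin²θ)].
With r = 0.0169 m, L = 0.0617 m, θ = 54.8°: √(L² − r² sin²θ) = 0.060135 m.
v = −0.0169·246.6·0.81714·[1 + 0.0169·0.57643/0.060135] = -3.9574 m/s.
|v| = 3.9574 m/s.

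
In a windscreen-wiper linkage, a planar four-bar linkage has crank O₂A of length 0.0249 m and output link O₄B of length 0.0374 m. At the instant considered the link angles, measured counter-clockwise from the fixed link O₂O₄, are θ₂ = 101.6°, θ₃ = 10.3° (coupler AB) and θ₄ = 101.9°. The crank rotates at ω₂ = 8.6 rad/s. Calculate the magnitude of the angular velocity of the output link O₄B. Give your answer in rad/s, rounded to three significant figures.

5.73

ω₂ = 8.6 rad/s
Differentiating the loop-closure r₂e^{iθ₂}+r₃e^{iθ₃}=r₁+r₄e^{iθ₄} gives r₂ω₂e^{iθ₂}+r₃ω₃e^{iθ₃}=r₄ω₄e^{iθ₄}.
Eliminating the other unknown: ω₄ = r₂ω₂ sin(θ₂−θ₃) / [r₄ sin(θ₄−θ₃)].
Numerator sine = +0.99974; denominator sine = +0.99961.
Result = 0.0249·8.6·(+0.99974) / (0.0374·(+0.99961)) = +5.7264 rad/s; magnitude 5.7264 rad/s.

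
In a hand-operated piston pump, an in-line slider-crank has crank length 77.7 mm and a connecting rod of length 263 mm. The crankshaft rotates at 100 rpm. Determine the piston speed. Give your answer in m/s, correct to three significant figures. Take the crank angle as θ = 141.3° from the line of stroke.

ω = 2π·100/60 = 10.47 rad/s
For an in-line slider-crank, x = r cosθ + √(L² − r² sin²θ), so v = −rω sinθ·[1 + r cosθ/√(L² − r² sin²θ)].
With r = 0.0777 m, L = 0.263 m, θ = 141.3°: √(L² − r² sin²θ) = 0.25847 m.
v = −0.0777·10.47·0.62524·[1 + 0.0777·-0.78043/0.25847] = -0.38939 m/s.
|v| = 0.38939 m/s.

0.389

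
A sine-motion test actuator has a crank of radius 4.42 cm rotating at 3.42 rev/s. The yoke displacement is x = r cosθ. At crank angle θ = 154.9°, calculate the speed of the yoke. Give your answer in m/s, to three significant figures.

0.403

ω = 21.49 rad/s (from 3.42 rev/s).
x = r cosθ ⇒ ẋ = −rω sinθ.
|v| = rω|sinθ| = 0.0442·21.49·|sin 154.9°| = 0.4029 m/s.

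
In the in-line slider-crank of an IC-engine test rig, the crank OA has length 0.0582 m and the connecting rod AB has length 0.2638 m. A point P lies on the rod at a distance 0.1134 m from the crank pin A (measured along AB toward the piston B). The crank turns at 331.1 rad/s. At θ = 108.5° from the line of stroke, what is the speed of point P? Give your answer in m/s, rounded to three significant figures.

18.1

ω = 331.1 rad/s.  Crank-pin speed |V_A| = rω = 19.27 m/s, perpendicular to OA.
Rod angle: sinφ = −(r/L) sinθ ⇒ φ = -12.077°; ω_rod = −rω cosθ/√(L²−r²sin²θ) = +23.703 rad/s.
V_P = V_A + ω_rod × AP, with AP = 0.1134 m along the rod.
Components: V_Px = −rω sinθ − a·ω_rod·sinφ = -17.712 m/s;  V_Py = rω cosθ + a·ω_rod·cosφ = -3.486 m/s.
|V_P| = √(V_Px² + V_Py²) = 18.052 m/s.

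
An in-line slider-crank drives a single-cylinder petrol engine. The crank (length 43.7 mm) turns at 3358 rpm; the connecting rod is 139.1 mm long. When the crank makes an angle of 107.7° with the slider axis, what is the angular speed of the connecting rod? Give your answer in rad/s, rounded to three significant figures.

35.2

ω = 351.6 rad/s (converted from 3358 rpm).
The rod makes angle φ with the slider axis where L sinφ = r sinθ; differentiating, L cosφ·φ̇ = r ω cosθ.
L cosφ = √(L² − r² sin²θ) = 0.13272 m.
|ω_rod| = r ω |cosθ| / √(L² − r² sin²θ) = 0.0437·351.6·0.30403/0.13272 = 35.202 rad/s.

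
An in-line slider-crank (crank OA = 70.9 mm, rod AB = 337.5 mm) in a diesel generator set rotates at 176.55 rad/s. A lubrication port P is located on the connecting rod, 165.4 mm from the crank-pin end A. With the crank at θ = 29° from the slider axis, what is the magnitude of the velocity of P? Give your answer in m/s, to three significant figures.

8.66

ω = 176.6 rad/s.  Crank-pin speed |V_A| = rω = 12.517 m/s, perpendicular to OA.
Rod angle: sinφ = −(r/L) sinθ ⇒ φ = -5.845°; ω_rod = −rω cosθ/√(L²−r²sin²θ) = -32.608 rad/s.
V_P = V_A + ω_rod × AP, with AP = 0.1654 m along the rod.
Components: V_Px = −rω sinθ − a·ω_rod·sinφ = -6.6178 m/s;  V_Py = rω cosθ + a·ω_rod·cosφ = +5.5826 m/s.
|V_P| = √(V_Px² + V_Py²) = 8.6581 m/s.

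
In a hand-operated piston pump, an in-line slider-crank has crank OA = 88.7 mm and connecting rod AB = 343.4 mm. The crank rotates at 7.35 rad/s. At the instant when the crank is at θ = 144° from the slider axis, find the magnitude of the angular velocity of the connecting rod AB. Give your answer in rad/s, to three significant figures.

1.55

ω = 7.35 rad/s
The rod makes angle φ with the slider axis where L sinφ = r sinθ; differentiating, L cosφ·φ̇ = r ω cosθ.
L cosφ = √(L² − r² sin²θ) = 0.33942 m.
|ω_rod| = r ω |cosθ| / √(L² − r² sin²θ) = 0.0887·7.35·0.80902/0.33942 = 1.5539 rad/s.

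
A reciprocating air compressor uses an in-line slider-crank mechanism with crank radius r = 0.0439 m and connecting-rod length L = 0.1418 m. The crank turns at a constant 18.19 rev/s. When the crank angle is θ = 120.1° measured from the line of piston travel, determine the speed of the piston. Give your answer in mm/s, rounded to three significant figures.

ω = 2π·18.2 = 114.3 rad/s
For an in-line slider-crank, x = r cosθ + √(L² − r² sin²θ), so v = −rω sinθ·[1 + r cosθ/√(L² − r² sin²θ)].
With r = 0.0439 m, L = 0.1418 m, θ = 120.1°: √(L² − r² sin²θ) = 0.13662 m.
v = −0.0439·114.3·0.86515·[1 + 0.0439·-0.50151/0.13662] = -3.6413 m/s.
|v| = 3.6413 m/s = 3641.3 mm/s.

3640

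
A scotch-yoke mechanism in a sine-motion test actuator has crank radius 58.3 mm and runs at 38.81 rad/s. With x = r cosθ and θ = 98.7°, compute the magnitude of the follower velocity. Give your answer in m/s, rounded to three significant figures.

ω = 38.81 rad/s
x = r cosθ ⇒ ẋ = −rω sinθ.
|v| = rω|sinθ| = 0.0583·38.81·|sin 98.7°| = 2.2366 m/s.

2.24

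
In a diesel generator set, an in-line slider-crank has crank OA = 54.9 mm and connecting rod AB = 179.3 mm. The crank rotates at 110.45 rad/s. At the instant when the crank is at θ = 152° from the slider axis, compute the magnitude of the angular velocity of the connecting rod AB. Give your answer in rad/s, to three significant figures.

ω = 110.5 rad/s
The rod makes angle φ with the slider axis where L sinφ = r sinθ; differentiating, L cosφ·φ̇ = r ω cosθ.
L cosφ = √(L² − r² sin²θ) = 0.17744 m.
|ω_rod| = r ω |cosθ| / √(L² − r² sin²θ) = 0.0549·110.5·0.88295/0.17744 = 30.174 rad/s.

30.2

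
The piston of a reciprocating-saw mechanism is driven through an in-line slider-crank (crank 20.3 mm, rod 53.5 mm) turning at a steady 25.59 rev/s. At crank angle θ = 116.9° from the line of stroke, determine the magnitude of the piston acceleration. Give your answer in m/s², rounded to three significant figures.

357

ω = 2π·25.6 = 160.8 rad/s
x(θ) = r cosθ + √(L² − r² sin²θ); with ω constant, a = ω²·d²x/dθ².
d²x/dθ² = −r cosθ − r²(cos2θ)/√u − r⁴ sin²2θ/(4u^{3/2}),  u = L² − r² sin²θ = 0.00253451 m².
Substituting r = 0.0203 m, L = 0.0535 m, θ = 116.9°: d²x/dθ² = +0.013802 m.
a = ω²·d²x/dθ² = (160.8)²·(+0.013802) = +356.82 m/s²;  |a| = 356.82 m/s².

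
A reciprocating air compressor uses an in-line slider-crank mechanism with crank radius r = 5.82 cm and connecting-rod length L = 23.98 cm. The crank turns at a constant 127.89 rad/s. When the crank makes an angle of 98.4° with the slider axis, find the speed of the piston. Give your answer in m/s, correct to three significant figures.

ω = 127.9 rad/s
For an in-line slider-crank, x = r cosθ + √(L² − r² sin²θ), so v = −rω sinθ·[1 + r cosθ/√(L² − r² sin²θ)].
With r = 0.0582 m, L = 0.2398 m, θ = 98.4°: √(L² − r² sin²θ) = 0.23279 m.
v = −0.0582·127.9·0.98927·[1 + 0.0582·-0.14608/0.23279] = -7.0944 m/s.
|v| = 7.0944 m/s.

7.09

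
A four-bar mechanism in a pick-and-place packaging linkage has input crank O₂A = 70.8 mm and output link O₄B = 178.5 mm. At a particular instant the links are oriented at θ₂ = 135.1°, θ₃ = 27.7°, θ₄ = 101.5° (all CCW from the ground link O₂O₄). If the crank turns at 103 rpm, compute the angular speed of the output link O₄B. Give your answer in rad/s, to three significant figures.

4.25

ω₂ = 10.79 rad/s (from 103 rpm).
Differentiating the loop-closure r₂e^{iθ₂}+r₃e^{iθ₃}=r₁+r₄e^{iθ₄} gives r₂ω₂e^{iθ₂}+r₃ω₃e^{iθ₃}=r₄ω₄e^{iθ₄}.
Eliminating the other unknown: ω₄ = r₂ω₂ sin(θ₂−θ₃) / [r₄ sin(θ₄−θ₃)].
Numerator sine = +0.95424; denominator sine = +0.96029.
Result = 0.0708·10.79·(+0.95424) / (0.1785·(+0.96029)) = +4.2512 rad/s; magnitude 4.2512 rad/s.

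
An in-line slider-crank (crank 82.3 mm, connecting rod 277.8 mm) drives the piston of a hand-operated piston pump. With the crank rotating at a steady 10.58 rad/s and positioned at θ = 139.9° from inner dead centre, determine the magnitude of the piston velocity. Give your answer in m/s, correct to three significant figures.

ω = 10.58 rad/s
For an in-line slider-crank, x = r cosθ + √(L² − r² sin²θ), so v = −rω sinθ·[1 + r cosθ/√(L² − r² sin²θ)].
With r = 0.0823 m, L = 0.2778 m, θ = 139.9°: √(L² − r² sin²θ) = 0.2727 m.
v = −0.0823·10.58·0.64412·[1 + 0.0823·-0.76492/0.2727] = -0.43138 m/s.
|v| = 0.43138 m/s.

0.431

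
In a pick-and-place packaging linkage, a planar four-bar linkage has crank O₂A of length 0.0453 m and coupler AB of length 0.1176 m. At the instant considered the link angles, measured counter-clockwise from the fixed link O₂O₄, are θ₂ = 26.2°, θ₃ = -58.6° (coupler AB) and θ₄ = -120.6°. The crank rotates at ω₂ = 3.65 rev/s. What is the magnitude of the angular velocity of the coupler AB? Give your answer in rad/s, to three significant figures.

ω₂ = 22.93 rad/s (from 3.65 rev/s).
Differentiating the loop-closure r₂e^{iθ₂}+r₃e^{iθ₃}=r₁+r₄e^{iθ₄} gives r₂ω₂e^{iθ₂}+r₃ω₃e^{iθ₃}=r₄ω₄e^{iθ₄}.
Eliminating the other unknown: ω₃ = r₂ω₂ sin(θ₄−θ₂) / [r₃ sin(θ₃−θ₄)].
Numerator sine = -0.54756; denominator sine = +0.88295.
Result = 0.0453·22.93·(-0.54756) / (0.1176·(+0.88295)) = -5.4785 rad/s; magnitude 5.4785 rad/s.

5.48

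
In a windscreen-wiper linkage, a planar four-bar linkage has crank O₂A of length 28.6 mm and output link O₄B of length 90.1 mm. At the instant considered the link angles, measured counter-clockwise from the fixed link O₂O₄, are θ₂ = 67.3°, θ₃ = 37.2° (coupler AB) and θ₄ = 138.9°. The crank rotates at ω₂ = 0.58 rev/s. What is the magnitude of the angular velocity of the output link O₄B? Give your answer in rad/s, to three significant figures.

0.592

ω₂ = 3.644 rad/s (from 0.58 rev/s).
Differentiating the loop-closure r₂e^{iθ₂}+r₃e^{iθ₃}=r₁+r₄e^{iθ₄} gives r₂ω₂e^{iθ₂}+r₃ω₃e^{iθ₃}=r₄ω₄e^{iθ₄}.
Eliminating the other unknown: ω₄ = r₂ω₂ sin(θ₂−θ₃) / [r₄ sin(θ₄−θ₃)].
Numerator sine = +0.50151; denominator sine = +0.97922.
Result = 0.0286·3.644·(+0.50151) / (0.0901·(+0.97922)) = +0.59244 rad/s; magnitude 0.59244 rad/s.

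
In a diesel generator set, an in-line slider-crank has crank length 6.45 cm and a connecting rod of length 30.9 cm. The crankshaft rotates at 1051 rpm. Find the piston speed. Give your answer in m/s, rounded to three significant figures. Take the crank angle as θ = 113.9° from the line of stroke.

ω = 2π·1051/60 = 110.1 rad/s
For an in-line slider-crank, x = r cosθ + √(L² − r² sin²θ), so v = −rω sinθ·[1 + r cosθ/√(L² − r² sin²θ)].
With r = 0.0645 m, L = 0.309 m, θ = 113.9°: √(L² − r² sin²θ) = 0.30332 m.
v = −0.0645·110.1·0.91425·[1 + 0.0645·-0.40514/0.30332] = -5.9311 m/s.
|v| = 5.9311 m/s.

5.93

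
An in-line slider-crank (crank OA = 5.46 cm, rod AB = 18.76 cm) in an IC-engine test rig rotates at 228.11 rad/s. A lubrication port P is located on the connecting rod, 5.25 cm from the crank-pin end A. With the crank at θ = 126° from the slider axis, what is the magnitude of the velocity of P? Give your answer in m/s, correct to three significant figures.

ω = 228.1 rad/s.  Crank-pin speed |V_A| = rω = 12.455 m/s, perpendicular to OA.
Rod angle: sinφ = −(r/L) sinθ ⇒ φ = -13.619°; ω_rod = −rω cosθ/√(L²−r²sin²θ) = +40.152 rad/s.
V_P = V_A + ω_rod × AP, with AP = 0.0525 m along the rod.
Components: V_Px = −rω sinθ − a·ω_rod·sinφ = -9.5798 m/s;  V_Py = rω cosθ + a·ω_rod·cosφ = -5.272 m/s.
|V_P| = √(V_Px² + V_Py²) = 10.935 m/s.

10.9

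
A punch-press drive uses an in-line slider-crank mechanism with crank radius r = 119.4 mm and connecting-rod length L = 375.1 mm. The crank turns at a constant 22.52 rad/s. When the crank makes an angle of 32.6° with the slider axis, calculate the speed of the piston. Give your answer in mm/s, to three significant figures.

1840

ω = 22.52 rad/s
For an in-line slider-crank, x = r cosθ + √(L² − r² sin²θ), so v = −rω sinθ·[1 + r cosθ/√(L² − r² sin²θ)].
With r = 0.1194 m, L = 0.3751 m, θ = 32.6°: √(L² − r² sin²θ) = 0.36954 m.
v = −0.1194·22.52·0.53877·[1 + 0.1194·0.84245/0.36954] = -1.843 m/s.
|v| = 1.843 m/s = 1843 mm/s.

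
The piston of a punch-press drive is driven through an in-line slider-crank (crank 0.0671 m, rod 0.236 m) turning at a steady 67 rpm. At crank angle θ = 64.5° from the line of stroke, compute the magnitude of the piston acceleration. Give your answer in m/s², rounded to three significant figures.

ω = 2π·67/60 = 7.016 rad/s
x(θ) = r cosθ + √(L² − r² sin²θ); with ω constant, a = ω²·d²x/dθ².
d²x/dθ² = −r cosθ − r²(cos2θ)/√u − r⁴ sin²2θ/(4u^{3/2}),  u = L² − r² sin²θ = 0.0520281 m².
Substituting r = 0.0671 m, L = 0.236 m, θ = 64.5°: d²x/dθ² = -0.016723 m.
a = ω²·d²x/dθ² = (7.016)²·(-0.016723) = -0.82323 m/s²;  |a| = 0.82323 m/s².

0.823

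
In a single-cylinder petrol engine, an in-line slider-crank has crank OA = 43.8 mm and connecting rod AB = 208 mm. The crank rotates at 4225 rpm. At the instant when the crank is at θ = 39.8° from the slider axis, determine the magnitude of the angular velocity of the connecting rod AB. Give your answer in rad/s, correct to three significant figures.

ω = 442.4 rad/s (converted from 4225 rpm).
The rod makes angle φ with the slider axis where L sinφ = r sinθ; differentiating, L cosφ·φ̇ = r ω cosθ.
L cosφ = √(L² − r² sin²θ) = 0.2061 m.
|ω_rod| = r ω |cosθ| / √(L² − r² sin²θ) = 0.0438·442.4·0.76828/0.2061 = 72.239 rad/s.

72.2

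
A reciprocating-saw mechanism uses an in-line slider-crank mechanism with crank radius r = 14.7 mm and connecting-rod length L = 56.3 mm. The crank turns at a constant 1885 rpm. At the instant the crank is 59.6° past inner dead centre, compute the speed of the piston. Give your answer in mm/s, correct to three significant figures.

2840

ω = 2π·1885/60 = 197.4 rad/s
For an in-line slider-crank, x = r cosθ + √(L² − r² sin²θ), so v = −rω sinθ·[1 + r cosθ/√(L² − r² sin²θ)].
With r = 0.0147 m, L = 0.0563 m, θ = 59.6°: √(L² − r² sin²θ) = 0.054854 m.
v = −0.0147·197.4·0.86251·[1 + 0.0147·0.50603/0.054854] = -2.8422 m/s.
|v| = 2.8422 m/s = 2842.2 mm/s.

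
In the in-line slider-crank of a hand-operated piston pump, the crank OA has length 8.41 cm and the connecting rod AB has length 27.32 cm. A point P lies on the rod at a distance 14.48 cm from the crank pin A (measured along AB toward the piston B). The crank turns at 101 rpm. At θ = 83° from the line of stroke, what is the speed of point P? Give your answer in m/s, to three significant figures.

0.903

ω = 10.58 rad/s.  Crank-pin speed |V_A| = rω = 0.8895 m/s, perpendicular to OA.
Rod angle: sinφ = −(r/L) sinθ ⇒ φ = -17.791°; ω_rod = −rω cosθ/√(L²−r²sin²θ) = -0.41672 rad/s.
V_P = V_A + ω_rod × AP, with AP = 0.1448 m along the rod.
Components: V_Px = −rω sinθ − a·ω_rod·sinφ = -0.90131 m/s;  V_Py = rω cosθ + a·ω_rod·cosφ = +0.050948 m/s.
|V_P| = √(V_Px² + V_Py²) = 0.90275 m/s.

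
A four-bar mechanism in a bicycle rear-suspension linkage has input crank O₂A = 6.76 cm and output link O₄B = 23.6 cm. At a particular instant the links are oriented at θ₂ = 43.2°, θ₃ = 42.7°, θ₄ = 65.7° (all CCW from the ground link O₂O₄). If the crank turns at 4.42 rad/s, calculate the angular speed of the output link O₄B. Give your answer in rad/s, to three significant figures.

0.0283

ω₂ = 4.42 rad/s
Differentiating the loop-closure r₂e^{iθ₂}+r₃e^{iθ₃}=r₁+r₄e^{iθ₄} gives r₂ω₂e^{iθ₂}+r₃ω₃e^{iθ₃}=r₄ω₄e^{iθ₄}.
Eliminating the other unknown: ω₄ = r₂ω₂ sin(θ₂−θ₃) / [r₄ sin(θ₄−θ₃)].
Numerator sine = +0.00873; denominator sine = +0.39073.
Result = 0.0676·4.42·(+0.00873) / (0.236·(+0.39073)) = +0.028276 rad/s; magnitude 0.028276 rad/s.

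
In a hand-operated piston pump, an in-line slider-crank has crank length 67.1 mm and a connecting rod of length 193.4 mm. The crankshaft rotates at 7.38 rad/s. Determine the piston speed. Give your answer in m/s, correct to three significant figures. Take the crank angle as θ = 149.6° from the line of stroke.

ω = 7.38 rad/s
For an in-line slider-crank, x = r cosθ + √(L² − r² sin²θ), so v = −rω sinθ·[1 + r cosθ/√(L² − r² sin²θ)].
With r = 0.0671 m, L = 0.1934 m, θ = 149.6°: √(L² − r² sin²θ) = 0.1904 m.
v = −0.0671·7.38·0.50603·[1 + 0.0671·-0.86251/0.1904] = -0.17442 m/s.
|v| = 0.17442 m/s.

0.174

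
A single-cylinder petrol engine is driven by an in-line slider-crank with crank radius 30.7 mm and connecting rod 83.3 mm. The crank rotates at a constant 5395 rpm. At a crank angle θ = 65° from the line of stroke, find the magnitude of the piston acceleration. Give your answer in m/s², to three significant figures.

1760

ω = 2π·5395/60 = 565 rad/s
x(θ) = r cosθ + √(L² − r² sin²θ); with ω constant, a = ω²·d²x/dθ².
d²x/dθ² = −r cosθ − r²(cos2θ)/√u − r⁴ sin²2θ/(4u^{3/2}),  u = L² − r² sin²θ = 0.00616473 m².
Substituting r = 0.0307 m, L = 0.0833 m, θ = 65°: d²x/dθ² = -0.0055277 m.
a = ω²·d²x/dθ² = (565)²·(-0.0055277) = -1764.4 m/s²;  |a| = 1764.4 m/s².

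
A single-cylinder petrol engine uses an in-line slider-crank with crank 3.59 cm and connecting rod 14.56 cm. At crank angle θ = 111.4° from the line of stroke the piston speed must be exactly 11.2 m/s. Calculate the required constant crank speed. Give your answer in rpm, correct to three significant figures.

3530

For an in-line slider-crank, |v_piston| = rω|sinθ|·[1 + r cosθ/√(L² − r² sin²θ)].
With r = 0.0359 m, L = 0.1456 m, θ = 111.4°: the bracketed kinematic factor |dx/dθ| = 0.030335 m.
ω = v/|dx/dθ| = 11.2/0.030335 = 369.21 rad/s.
N = 60ω/(2π) = 3525.7 rpm.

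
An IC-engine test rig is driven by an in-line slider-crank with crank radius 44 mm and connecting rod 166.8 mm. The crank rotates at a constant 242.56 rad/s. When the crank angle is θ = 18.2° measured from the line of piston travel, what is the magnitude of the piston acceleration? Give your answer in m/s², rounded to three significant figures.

3010

ω = 242.6 rad/s
x(θ) = r cosθ + √(L² − r² sin²θ); with ω constant, a = ω²·d²x/dθ².
d²x/dθ² = −r cosθ − r²(cos2θ)/√u − r⁴ sin²2θ/(4u^{3/2}),  u = L² − r² sin²θ = 0.0276334 m².
Substituting r = 0.044 m, L = 0.1668 m, θ = 18.2°: d²x/dθ² = -0.051245 m.
a = ω²·d²x/dθ² = (242.6)²·(-0.051245) = -3015 m/s²;  |a| = 3015 m/s².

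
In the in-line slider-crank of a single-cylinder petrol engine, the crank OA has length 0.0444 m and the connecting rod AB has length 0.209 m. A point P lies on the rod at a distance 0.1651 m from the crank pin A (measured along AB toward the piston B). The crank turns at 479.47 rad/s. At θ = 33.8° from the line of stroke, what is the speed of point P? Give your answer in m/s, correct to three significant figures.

ω = 479.5 rad/s.  Crank-pin speed |V_A| = rω = 21.288 m/s, perpendicular to OA.
Rod angle: sinφ = −(r/L) sinθ ⇒ φ = -6.787°; ω_rod = −rω cosθ/√(L²−r²sin²θ) = -85.24 rad/s.
V_P = V_A + ω_rod × AP, with AP = 0.1651 m along the rod.
Components: V_Px = −rω sinθ − a·ω_rod·sinφ = -13.506 m/s;  V_Py = rω cosθ + a·ω_rod·cosφ = +3.7158 m/s.
|V_P| = √(V_Px² + V_Py²) = 14.008 m/s.

14.0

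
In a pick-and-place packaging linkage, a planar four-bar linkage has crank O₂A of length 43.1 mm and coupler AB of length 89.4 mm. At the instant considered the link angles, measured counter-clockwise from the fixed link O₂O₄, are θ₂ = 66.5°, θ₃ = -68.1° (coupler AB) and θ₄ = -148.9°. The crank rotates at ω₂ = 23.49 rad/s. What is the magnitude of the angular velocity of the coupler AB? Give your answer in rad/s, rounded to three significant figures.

ω₂ = 23.49 rad/s
Differentiating the loop-closure r₂e^{iθ₂}+r₃e^{iθ₃}=r₁+r₄e^{iθ₄} gives r₂ω₂e^{iθ₂}+r₃ω₃e^{iθ₃}=r₄ω₄e^{iθ₄}.
Eliminating the other unknown: ω₃ = r₂ω₂ sin(θ₄−θ₂) / [r₃ sin(θ₃−θ₄)].
Numerator sine = +0.57928; denominator sine = +0.98714.
Result = 0.0431·23.49·(+0.57928) / (0.0894·(+0.98714)) = +6.6456 rad/s; magnitude 6.6456 rad/s.

6.65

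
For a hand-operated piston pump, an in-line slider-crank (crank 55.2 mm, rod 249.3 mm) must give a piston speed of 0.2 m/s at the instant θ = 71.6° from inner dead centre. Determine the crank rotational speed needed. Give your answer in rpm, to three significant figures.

For an in-line slider-crank, |v_piston| = rω|sinθ|·[1 + r cosθ/√(L² − r² sin²θ)].
With r = 0.0552 m, L = 0.2493 m, θ = 71.6°: the bracketed kinematic factor |dx/dθ| = 0.056122 m.
ω = v/|dx/dθ| = 0.2/0.056122 = 3.5636 rad/s.
N = 60ω/(2π) = 34.03 rpm.

34.0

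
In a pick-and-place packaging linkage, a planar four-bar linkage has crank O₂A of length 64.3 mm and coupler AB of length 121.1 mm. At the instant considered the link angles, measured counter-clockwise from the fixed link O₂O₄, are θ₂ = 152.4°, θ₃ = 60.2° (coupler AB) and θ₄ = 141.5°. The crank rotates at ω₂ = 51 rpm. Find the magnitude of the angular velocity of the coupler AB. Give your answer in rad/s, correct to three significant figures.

ω₂ = 5.341 rad/s (from 51 rpm).
Differentiating the loop-closure r₂e^{iθ₂}+r₃e^{iθ₃}=r₁+r₄e^{iθ₄} gives r₂ω₂e^{iθ₂}+r₃ω₃e^{iθ₃}=r₄ω₄e^{iθ₄}.
Eliminating the other unknown: ω₃ = r₂ω₂ sin(θ₄−θ₂) / [r₃ sin(θ₃−θ₄)].
Numerator sine = -0.18910; denominator sine = -0.98849.
Result = 0.0643·5.341·(-0.18910) / (0.1211·(-0.98849)) = +0.54247 rad/s; magnitude 0.54247 rad/s.

0.542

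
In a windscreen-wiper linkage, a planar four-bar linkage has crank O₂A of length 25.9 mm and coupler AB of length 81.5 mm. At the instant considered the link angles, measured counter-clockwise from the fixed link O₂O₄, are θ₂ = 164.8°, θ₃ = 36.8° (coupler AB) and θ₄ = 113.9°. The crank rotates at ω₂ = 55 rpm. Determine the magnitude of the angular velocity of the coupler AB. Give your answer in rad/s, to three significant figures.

1.46

ω₂ = 5.76 rad/s (from 55 rpm).
Differentiating the loop-closure r₂e^{iθ₂}+r₃e^{iθ₃}=r₁+r₄e^{iθ₄} gives r₂ω₂e^{iθ₂}+r₃ω₃e^{iθ₃}=r₄ω₄e^{iθ₄}.
Eliminating the other unknown: ω₃ = r₂ω₂ sin(θ₄−θ₂) / [r₃ sin(θ₃−θ₄)].
Numerator sine = -0.77605; denominator sine = -0.97476.
Result = 0.0259·5.76·(-0.77605) / (0.0815·(-0.97476)) = +1.4572 rad/s; magnitude 1.4572 rad/s.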